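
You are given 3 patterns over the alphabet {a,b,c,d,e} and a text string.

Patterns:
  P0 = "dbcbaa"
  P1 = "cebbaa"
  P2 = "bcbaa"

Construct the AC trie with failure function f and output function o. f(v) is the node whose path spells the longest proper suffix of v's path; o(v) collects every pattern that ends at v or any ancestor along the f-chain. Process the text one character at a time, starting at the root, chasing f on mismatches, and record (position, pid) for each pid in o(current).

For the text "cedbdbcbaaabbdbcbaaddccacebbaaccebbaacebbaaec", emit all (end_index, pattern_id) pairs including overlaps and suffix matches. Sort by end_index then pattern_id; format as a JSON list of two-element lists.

Build:
Trie nodes:
  0='ε' goto b→13 c→7 d→1
  1='d' goto b→2
  2='db' goto c→3
  3='dbc' goto b→4
  4='dbcb' goto a→5
  5='dbcba' goto a→6
  6='dbcbaa' goto ·  [P0 ends]
  7='c' goto e→8
  8='ce' goto b→9
  9='ceb' goto b→10
  10='cebb' goto a→11
  11='cebba' goto a→12
  12='cebbaa' goto ·  [P1 ends]
  13='b' goto c→14
  14='bc' goto b→15
  15='bcb' goto a→16
  16='bcba' goto a→17
  17='bcbaa' goto ·  [P2 ends]

BFS fail/out derivation:
  fail(1) 'd': from fail(0)=0 chase 'd': 0 ⇒ 0;  out=∅∪out(0)=∅
  fail(7) 'c': from fail(0)=0 chase 'c': 0 ⇒ 0;  out=∅∪out(0)=∅
  fail(13) 'b': from fail(0)=0 chase 'b': 0 ⇒ 0;  out=∅∪out(0)=∅
  fail(2) 'db': from fail(1)=0 chase 'b': 0 ⇒ 13;  out=∅∪out(13)=∅
  fail(8) 'ce': from fail(7)=0 chase 'e': 0 ⇒ 0;  out=∅∪out(0)=∅
  fail(14) 'bc': from fail(13)=0 chase 'c': 0 ⇒ 7;  out=∅∪out(7)=∅
  fail(3) 'dbc': from fail(2)=13 chase 'c': 13 ⇒ 14;  out=∅∪out(14)=∅
  fail(9) 'ceb': from fail(8)=0 chase 'b': 0 ⇒ 13;  out=∅∪out(13)=∅
  fail(15) 'bcb': from fail(14)=7 chase 'b': 7→0 ⇒ 13;  out=∅∪out(13)=∅
  fail(4) 'dbcb': from fail(3)=14 chase 'b': 14 ⇒ 15;  out=∅∪out(15)=∅
  fail(10) 'cebb': from fail(9)=13 chase 'b': 13→0 ⇒ 13;  out=∅∪out(13)=∅
  fail(16) 'bcba': from fail(15)=13 chase 'a': 13→0 ⇒ 0;  out=∅∪out(0)=∅
  fail(5) 'dbcba': from fail(4)=15 chase 'a': 15 ⇒ 16;  out=∅∪out(16)=∅
  fail(11) 'cebba': from fail(10)=13 chase 'a': 13→0 ⇒ 0;  out=∅∪out(0)=∅
  fail(17) 'bcbaa': from fail(16)=0 chase 'a': 0 ⇒ 0;  out={2}∪out(0)={2}
  fail(6) 'dbcbaa': from fail(5)=16 chase 'a': 16 ⇒ 17;  out={0}∪out(17)={0,2}
  fail(12) 'cebbaa': from fail(11)=0 chase 'a': 0 ⇒ 0;  out={1}∪out(0)={1}

Run:
[0] read 'c'  n0⇒n7
[1] read 'e'  n7⇒n8
[2] read 'd'  n8⇒n1 ·f
[3] read 'b'  n1⇒n2
[4] read 'd'  n2⇒n1 ·f
[5] read 'b'  n1⇒n2
[6] read 'c'  n2⇒n3
[7] read 'b'  n3⇒n4
[8] read 'a'  n4⇒n5
[9] read 'a'  n5⇒n6  ** P0@[4:9],P2@[5:9]
[10] read 'a'  n6⇒n0 ·f
[11] read 'b'  n0⇒n13
[12] read 'b'  n13⇒n13 ·f
[13] read 'd'  n13⇒n1 ·f
[14] read 'b'  n1⇒n2
[15] read 'c'  n2⇒n3
[16] read 'b'  n3⇒n4
[17] read 'a'  n4⇒n5
[18] read 'a'  n5⇒n6  ** P0@[13:18],P2@[14:18]
[19] read 'd'  n6⇒n1 ·f
[20] read 'd'  n1⇒n1 ·f
[21] read 'c'  n1⇒n7 ·f
[22] read 'c'  n7⇒n7 ·f
[23] read 'a'  n7⇒n0 ·f
[24] read 'c'  n0⇒n7
[25] read 'e'  n7⇒n8
[26] read 'b'  n8⇒n9
[27] read 'b'  n9⇒n10
[28] read 'a'  n10⇒n11
[29] read 'a'  n11⇒n12  ** P1@[24:29]
[30] read 'c'  n12⇒n7 ·f
[31] read 'c'  n7⇒n7 ·f
[32] read 'e'  n7⇒n8
[33] read 'b'  n8⇒n9
[34] read 'b'  n9⇒n10
[35] read 'a'  n10⇒n11
[36] read 'a'  n11⇒n12  ** P1@[31:36]
[37] read 'c'  n12⇒n7 ·f
[38] read 'e'  n7⇒n8
[39] read 'b'  n8⇒n9
[40] read 'b'  n9⇒n10
[41] read 'a'  n10⇒n11
[42] read 'a'  n11⇒n12  ** P1@[37:42]
[43] read 'e'  n12⇒n0 ·f
[44] read 'c'  n0⇒n7

Result: [[9,0],[9,2],[18,0],[18,2],[29,1],[36,1],[42,1]]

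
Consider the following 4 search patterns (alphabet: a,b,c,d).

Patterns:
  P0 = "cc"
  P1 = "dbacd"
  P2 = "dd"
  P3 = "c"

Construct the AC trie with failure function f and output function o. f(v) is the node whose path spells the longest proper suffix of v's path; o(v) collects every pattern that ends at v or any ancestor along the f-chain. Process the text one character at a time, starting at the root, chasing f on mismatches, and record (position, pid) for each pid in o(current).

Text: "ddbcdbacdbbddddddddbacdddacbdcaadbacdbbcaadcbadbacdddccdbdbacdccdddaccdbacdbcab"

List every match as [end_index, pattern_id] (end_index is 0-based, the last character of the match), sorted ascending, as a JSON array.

Build automaton:
Trie nodes:
  n0 'ε': c→1 d→3
  n1 'c': c→2  [P3 ends]
  n2 'cc': ·  [P0 ends]
  n3 'd': b→4 d→8
  n4 'db': a→5
  n5 'dba': c→6
  n6 'dbac': d→7
  n7 'dbacd': ·  [P1 ends]
  n8 'dd': ·  [P2 ends]

Failure links (BFS by depth):
  fail(1) 'c': from fail(0)=0 chase 'c': 0 ⇒ 0;  out={3}∪out(0)={3}
  fail(3) 'd': from fail(0)=0 chase 'd': 0 ⇒ 0;  out=∅∪out(0)=∅
  fail(2) 'cc': from fail(1)=0 chase 'c': 0 ⇒ 1;  out={0}∪out(1)={0,3}
  fail(4) 'db': from fail(3)=0 chase 'b': 0 ⇒ 0;  out=∅∪out(0)=∅
  fail(8) 'dd': from fail(3)=0 chase 'd': 0 ⇒ 3;  out={2}∪out(3)={2}
  fail(5) 'dba': from fail(4)=0 chase 'a': 0 ⇒ 0;  out=∅∪out(0)=∅
  fail(6) 'dbac': from fail(5)=0 chase 'c': 0 ⇒ 1;  out=∅∪out(1)={3}
  fail(7) 'dbacd': from fail(6)=1 chase 'd': 1→0 ⇒ 3;  out={1}∪out(3)={1}

Scan:
pos 0 'd': at 3
pos 1 'd': at 8  emit P2@[0:1]
pos 2 'b': at 4 (fail-walked)
pos 3 'c': at 1 (fail-walked)  emit P3@[3:3]
pos 4 'd': at 3 (fail-walked)
pos 5 'b': at 4
pos 6 'a': at 5
pos 7 'c': at 6  emit P3@[7:7]
pos 8 'd': at 7  emit P1@[4:8]
pos 9 'b': at 4 (fail-walked)
pos 10 'b': at 0 (fail-walked)
pos 11 'd': at 3
pos 12 'd': at 8  emit P2@[11:12]
pos 13 'd': at 8 (fail-walked)  emit P2@[12:13]
pos 14 'd': at 8 (fail-walked)  emit P2@[13:14]
pos 15 'd': at 8 (fail-walked)  emit P2@[14:15]
pos 16 'd': at 8 (fail-walked)  emit P2@[15:16]
pos 17 'd': at 8 (fail-walked)  emit P2@[16:17]
pos 18 'd': at 8 (fail-walked)  emit P2@[17:18]
pos 19 'b': at 4 (fail-walked)
pos 20 'a': at 5
pos 21 'c': at 6  emit P3@[21:21]
pos 22 'd': at 7  emit P1@[18:22]
pos 23 'd': at 8 (fail-walked)  emit P2@[22:23]
pos 24 'd': at 8 (fail-walked)  emit P2@[23:24]
pos 25 'a': at 0 (fail-walked)
pos 26 'c': at 1  emit P3@[26:26]
pos 27 'b': at 0 (fail-walked)
pos 28 'd': at 3
pos 29 'c': at 1 (fail-walked)  emit P3@[29:29]
pos 30 'a': at 0 (fail-walked)
pos 31 'a': at 0
pos 32 'd': at 3
pos 33 'b': at 4
pos 34 'a': at 5
pos 35 'c': at 6  emit P3@[35:35]
pos 36 'd': at 7  emit P1@[32:36]
pos 37 'b': at 4 (fail-walked)
pos 38 'b': at 0 (fail-walked)
pos 39 'c': at 1  emit P3@[39:39]
pos 40 'a': at 0 (fail-walked)
pos 41 'a': at 0
pos 42 'd': at 3
pos 43 'c': at 1 (fail-walked)  emit P3@[43:43]
pos 44 'b': at 0 (fail-walked)
pos 45 'a': at 0
pos 46 'd': at 3
pos 47 'b': at 4
pos 48 'a': at 5
pos 49 'c': at 6  emit P3@[49:49]
pos 50 'd': at 7  emit P1@[46:50]
pos 51 'd': at 8 (fail-walked)  emit P2@[50:51]
pos 52 'd': at 8 (fail-walked)  emit P2@[51:52]
pos 53 'c': at 1 (fail-walked)  emit P3@[53:53]
pos 54 'c': at 2  emit P0@[53:54],P3@[54:54]
pos 55 'd': at 3 (fail-walked)
pos 56 'b': at 4
pos 57 'd': at 3 (fail-walked)
pos 58 'b': at 4
pos 59 'a': at 5
pos 60 'c': at 6  emit P3@[60:60]
pos 61 'd': at 7  emit P1@[57:61]
pos 62 'c': at 1 (fail-walked)  emit P3@[62:62]
pos 63 'c': at 2  emit P0@[62:63],P3@[63:63]
pos 64 'd': at 3 (fail-walked)
pos 65 'd': at 8  emit P2@[64:65]
pos 66 'd': at 8 (fail-walked)  emit P2@[65:66]
pos 67 'a': at 0 (fail-walked)
pos 68 'c': at 1  emit P3@[68:68]
pos 69 'c': at 2  emit P0@[68:69],P3@[69:69]
pos 70 'd': at 3 (fail-walked)
pos 71 'b': at 4
pos 72 'a': at 5
pos 73 'c': at 6  emit P3@[73:73]
pos 74 'd': at 7  emit P1@[70:74]
pos 75 'b': at 4 (fail-walked)
pos 76 'c': at 1 (fail-walked)  emit P3@[76:76]
pos 77 'a': at 0 (fail-walked)
pos 78 'b': at 0

Matches: [[1,2],[3,3],[7,3],[8,1],[12,2],[13,2],[14,2],[15,2],[16,2],[17,2],[18,2],[21,3],[22,1],[23,2],[24,2],[26,3],[29,3],[35,3],[36,1],[39,3],[43,3],[49,3],[50,1],[51,2],[52,2],[53,3],[54,0],[54,3],[60,3],[61,1],[62,3],[63,0],[63,3],[65,2],[66,2],[68,3],[69,0],[69,3],[73,3],[74,1],[76,3]]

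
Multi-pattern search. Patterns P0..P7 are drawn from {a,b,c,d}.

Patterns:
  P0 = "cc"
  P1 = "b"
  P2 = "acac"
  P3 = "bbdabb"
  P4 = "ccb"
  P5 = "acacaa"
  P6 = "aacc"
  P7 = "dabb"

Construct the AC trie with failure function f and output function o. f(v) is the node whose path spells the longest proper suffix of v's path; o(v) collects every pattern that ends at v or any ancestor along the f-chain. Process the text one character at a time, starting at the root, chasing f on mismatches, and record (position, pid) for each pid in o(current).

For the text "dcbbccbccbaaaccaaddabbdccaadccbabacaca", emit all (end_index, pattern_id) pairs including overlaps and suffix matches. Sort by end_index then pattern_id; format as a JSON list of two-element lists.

Construct AC machine:
Trie (insert patterns):
  0='ε' goto a→4 b→3 c→1 d→19
  1='c' goto c→2
  2='cc' goto b→13  ←P0
  3='b' goto b→8  ←P1
  4='a' goto a→16 c→5
  5='ac' goto a→6
  6='aca' goto c→7
  7='acac' goto a→14  ←P2
  8='bb' goto d→9
  9='bbd' goto a→10
  10='bbda' goto b→11
  11='bbdab' goto b→12
  12='bbdabb' goto ·  ←P3
  13='ccb' goto ·  ←P4
  14='acaca' goto a→15
  15='acacaa' goto ·  ←P5
  16='aa' goto c→17
  17='aac' goto c→18
  18='aacc' goto ·  ←P6
  19='d' goto a→20
  20='da' goto b→21
  21='dab' goto b→22
  22='dabb' goto ·  ←P7

BFS fail/out derivation:
  n1('c'): parent n0 fail=0; on 'c' 0 → fail=0;  out ∅∪∅=∅
  n3('b'): parent n0 fail=0; on 'b' 0 → fail=0;  out {1}∪∅={1}
  n4('a'): parent n0 fail=0; on 'a' 0 → fail=0;  out ∅∪∅=∅
  n19('d'): parent n0 fail=0; on 'd' 0 → fail=0;  out ∅∪∅=∅
  n2('cc'): parent n1 fail=0; on 'c' 0 → fail=1;  out {0}∪∅={0}
  n5('ac'): parent n4 fail=0; on 'c' 0 → fail=1;  out ∅∪∅=∅
  n8('bb'): parent n3 fail=0; on 'b' 0 → fail=3;  out ∅∪{1}={1}
  n16('aa'): parent n4 fail=0; on 'a' 0 → fail=4;  out ∅∪∅=∅
  n20('da'): parent n19 fail=0; on 'a' 0 → fail=4;  out ∅∪∅=∅
  n6('aca'): parent n5 fail=1; on 'a' 1→0 → fail=4;  out ∅∪∅=∅
  n9('bbd'): parent n8 fail=3; on 'd' 3→0 → fail=19;  out ∅∪∅=∅
  n13('ccb'): parent n2 fail=1; on 'b' 1→0 → fail=3;  out {4}∪{1}={1,4}
  n17('aac'): parent n16 fail=4; on 'c' 4 → fail=5;  out ∅∪∅=∅
  n21('dab'): parent n20 fail=4; on 'b' 4→0 → fail=3;  out ∅∪{1}={1}
  n7('acac'): parent n6 fail=4; on 'c' 4 → fail=5;  out {2}∪∅={2}
  n10('bbda'): parent n9 fail=19; on 'a' 19 → fail=20;  out ∅∪∅=∅
  n18('aacc'): parent n17 fail=5; on 'c' 5→1 → fail=2;  out {6}∪{0}={0,6}
  n22('dabb'): parent n21 fail=3; on 'b' 3 → fail=8;  out {7}∪{1}={1,7}
  n11('bbdab'): parent n10 fail=20; on 'b' 20 → fail=21;  out ∅∪{1}={1}
  n14('acaca'): parent n7 fail=5; on 'a' 5 → fail=6;  out ∅∪∅=∅
  n12('bbdabb'): parent n11 fail=21; on 'b' 21 → fail=22;  out {3}∪{1,7}={1,3,7}
  n15('acacaa'): parent n14 fail=6; on 'a' 6→4 → fail=16;  out {5}∪∅={5}

Text stream:
pos 0 'd': at 19
pos 1 'c': at 1 (fail-walked)
pos 2 'b': at 3 (fail-walked)  → match P1@[2:2]
pos 3 'b': at 8  → match P1@[3:3]
pos 4 'c': at 1 (fail-walked)
pos 5 'c': at 2  → match P0@[4:5]
pos 6 'b': at 13  → match P1@[6:6],P4@[4:6]
pos 7 'c': at 1 (fail-walked)
pos 8 'c': at 2  → match P0@[7:8]
pos 9 'b': at 13  → match P1@[9:9],P4@[7:9]
pos 10 'a': at 4 (fail-walked)
pos 11 'a': at 16
pos 12 'a': at 16 (fail-walked)
pos 13 'c': at 17
pos 14 'c': at 18  → match P0@[13:14],P6@[11:14]
pos 15 'a': at 4 (fail-walked)
pos 16 'a': at 16
pos 17 'd': at 19 (fail-walked)
pos 18 'd': at 19 (fail-walked)
pos 19 'a': at 20
pos 20 'b': at 21  → match P1@[20:20]
pos 21 'b': at 22  → match P1@[21:21],P7@[18:21]
pos 22 'd': at 9 (fail-walked)
pos 23 'c': at 1 (fail-walked)
pos 24 'c': at 2  → match P0@[23:24]
pos 25 'a': at 4 (fail-walked)
pos 26 'a': at 16
pos 27 'd': at 19 (fail-walked)
pos 28 'c': at 1 (fail-walked)
pos 29 'c': at 2  → match P0@[28:29]
pos 30 'b': at 13  → match P1@[30:30],P4@[28:30]
pos 31 'a': at 4 (fail-walked)
pos 32 'b': at 3 (fail-walked)  → match P1@[32:32]
pos 33 'a': at 4 (fail-walked)
pos 34 'c': at 5
pos 35 'a': at 6
pos 36 'c': at 7  → match P2@[33:36]
pos 37 'a': at 14

Result: [[2,1],[3,1],[5,0],[6,1],[6,4],[8,0],[9,1],[9,4],[14,0],[14,6],[20,1],[21,1],[21,7],[24,0],[29,0],[30,1],[30,4],[32,1],[36,2]]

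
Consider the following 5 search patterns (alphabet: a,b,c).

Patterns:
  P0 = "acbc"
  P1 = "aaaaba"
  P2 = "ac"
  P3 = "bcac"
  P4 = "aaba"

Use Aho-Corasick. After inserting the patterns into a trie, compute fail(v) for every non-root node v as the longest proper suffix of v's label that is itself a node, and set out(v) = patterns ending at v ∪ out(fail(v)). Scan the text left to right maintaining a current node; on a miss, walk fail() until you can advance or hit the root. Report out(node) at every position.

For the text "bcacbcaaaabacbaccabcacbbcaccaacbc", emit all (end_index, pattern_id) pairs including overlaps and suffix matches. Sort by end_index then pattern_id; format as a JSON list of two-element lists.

Build automaton:
Trie nodes:
  n0 'ε': a→1 b→10
  n1 'a': a→5 c→2
  n2 'ac': b→3  ←P2
  n3 'acb': c→4
  n4 'acbc': ·  ←P0
  n5 'aa': a→6 b→14
  n6 'aaa': a→7
  n7 'aaaa': b→8
  n8 'aaaab': a→9
  n9 'aaaaba': ·  ←P1
  n10 'b': c→11
  n11 'bc': a→12
  n12 'bca': c→13
  n13 'bcac': ·  ←P3
  n14 'aab': a→15
  n15 'aaba': ·  ←P4

Failure links (BFS by depth):
  n1('a'): parent n0 fail=0; on 'a' 0 → fail=0;  out ∅∪∅=∅
  n10('b'): parent n0 fail=0; on 'b' 0 → fail=0;  out ∅∪∅=∅
  n2('ac'): parent n1 fail=0; on 'c' 0 → fail=0;  out {2}∪∅={2}
  n5('aa'): parent n1 fail=0; on 'a' 0 → fail=1;  out ∅∪∅=∅
  n11('bc'): parent n10 fail=0; on 'c' 0 → fail=0;  out ∅∪∅=∅
  n3('acb'): parent n2 fail=0; on 'b' 0 → fail=10;  out ∅∪∅=∅
  n6('aaa'): parent n5 fail=1; on 'a' 1 → fail=5;  out ∅∪∅=∅
  n12('bca'): parent n11 fail=0; on 'a' 0 → fail=1;  out ∅∪∅=∅
  n14('aab'): parent n5 fail=1; on 'b' 1→0 → fail=10;  out ∅∪∅=∅
  n4('acbc'): parent n3 fail=10; on 'c' 10 → fail=11;  out {0}∪∅={0}
  n7('aaaa'): parent n6 fail=5; on 'a' 5 → fail=6;  out ∅∪∅=∅
  n13('bcac'): parent n12 fail=1; on 'c' 1 → fail=2;  out {3}∪{2}={2,3}
  n15('aaba'): parent n14 fail=10; on 'a' 10→0 → fail=1;  out {4}∪∅={4}
  n8('aaaab'): parent n7 fail=6; on 'b' 6→5 → fail=14;  out ∅∪∅=∅
  n9('aaaaba'): parent n8 fail=14; on 'a' 14 → fail=15;  out {1}∪{4}={1,4}

Scan:
i=0 'b': node 0→10
i=1 'c': node 10→11
i=2 'a': node 11→12
i=3 'c': node 12→13  emit P2@[2:3],P3@[0:3]
i=4 'b': node 13→3 (fail-walked)
i=5 'c': node 3→4  emit P0@[2:5]
i=6 'a': node 4→12 (fail-walked)
i=7 'a': node 12→5 (fail-walked)
i=8 'a': node 5→6
i=9 'a': node 6→7
i=10 'b': node 7→8
i=11 'a': node 8→9  emit P1@[6:11],P4@[8:11]
i=12 'c': node 9→2 (fail-walked)  emit P2@[11:12]
i=13 'b': node 2→3
i=14 'a': node 3→1 (fail-walked)
i=15 'c': node 1→2  emit P2@[14:15]
i=16 'c': node 2→0 (fail-walked)
i=17 'a': node 0→1
i=18 'b': node 1→10 (fail-walked)
i=19 'c': node 10→11
i=20 'a': node 11→12
i=21 'c': node 12→13  emit P2@[20:21],P3@[18:21]
i=22 'b': node 13→3 (fail-walked)
i=23 'b': node 3→10 (fail-walked)
i=24 'c': node 10→11
i=25 'a': node 11→12
i=26 'c': node 12→13  emit P2@[25:26],P3@[23:26]
i=27 'c': node 13→0 (fail-walked)
i=28 'a': node 0→1
i=29 'a': node 1→5
i=30 'c': node 5→2 (fail-walked)  emit P2@[29:30]
i=31 'b': node 2→3
i=32 'c': node 3→4  emit P0@[29:32]

Matches: [[3,2],[3,3],[5,0],[11,1],[11,4],[12,2],[15,2],[21,2],[21,3],[26,2],[26,3],[30,2],[32,0]]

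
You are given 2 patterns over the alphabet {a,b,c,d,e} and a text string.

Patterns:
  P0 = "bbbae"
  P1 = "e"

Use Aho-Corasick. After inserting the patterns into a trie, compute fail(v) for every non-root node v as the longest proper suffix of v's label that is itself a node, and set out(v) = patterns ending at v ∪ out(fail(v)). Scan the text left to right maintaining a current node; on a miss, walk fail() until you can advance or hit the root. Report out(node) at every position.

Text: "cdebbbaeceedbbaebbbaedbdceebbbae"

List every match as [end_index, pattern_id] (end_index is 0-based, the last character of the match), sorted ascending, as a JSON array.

Build automaton:
Trie nodes:
  0='ε' goto b→1 e→6
  1='b' goto b→2
  2='bb' goto b→3
  3='bbb' goto a→4
  4='bbba' goto e→5
  5='bbbae' goto ·  ←P0
  6='e' goto ·  ←P1

Failure links (BFS by depth):
  n1('b'): parent n0 fail=0; on 'b' 0 → fail=0;  out ∅∪∅=∅
  n6('e'): parent n0 fail=0; on 'e' 0 → fail=0;  out {1}∪∅={1}
  n2('bb'): parent n1 fail=0; on 'b' 0 → fail=1;  out ∅∪∅=∅
  n3('bbb'): parent n2 fail=1; on 'b' 1 → fail=2;  out ∅∪∅=∅
  n4('bbba'): parent n3 fail=2; on 'a' 2→1→0 → fail=0;  out ∅∪∅=∅
  n5('bbbae'): parent n4 fail=0; on 'e' 0 → fail=6;  out {0}∪{1}={0,1}

Text stream:
pos 0 'c': at 0
pos 1 'd': at 0
pos 2 'e': at 6  emit P1@[2:2]
pos 3 'b': at 1 ·f
pos 4 'b': at 2
pos 5 'b': at 3
pos 6 'a': at 4
pos 7 'e': at 5  emit P0@[3:7],P1@[7:7]
pos 8 'c': at 0 ·f
pos 9 'e': at 6  emit P1@[9:9]
pos 10 'e': at 6 ·f  emit P1@[10:10]
pos 11 'd': at 0 ·f
pos 12 'b': at 1
pos 13 'b': at 2
pos 14 'a': at 0 ·f
pos 15 'e': at 6  emit P1@[15:15]
pos 16 'b': at 1 ·f
pos 17 'b': at 2
pos 18 'b': at 3
pos 19 'a': at 4
pos 20 'e': at 5  emit P0@[16:20],P1@[20:20]
pos 21 'd': at 0 ·f
pos 22 'b': at 1
pos 23 'd': at 0 ·f
pos 24 'c': at 0
pos 25 'e': at 6  emit P1@[25:25]
pos 26 'e': at 6 ·f  emit P1@[26:26]
pos 27 'b': at 1 ·f
pos 28 'b': at 2
pos 29 'b': at 3
pos 30 'a': at 4
pos 31 'e': at 5  emit P0@[27:31],P1@[31:31]

Result: [[2,1],[7,0],[7,1],[9,1],[10,1],[15,1],[20,0],[20,1],[25,1],[26,1],[31,0],[31,1]]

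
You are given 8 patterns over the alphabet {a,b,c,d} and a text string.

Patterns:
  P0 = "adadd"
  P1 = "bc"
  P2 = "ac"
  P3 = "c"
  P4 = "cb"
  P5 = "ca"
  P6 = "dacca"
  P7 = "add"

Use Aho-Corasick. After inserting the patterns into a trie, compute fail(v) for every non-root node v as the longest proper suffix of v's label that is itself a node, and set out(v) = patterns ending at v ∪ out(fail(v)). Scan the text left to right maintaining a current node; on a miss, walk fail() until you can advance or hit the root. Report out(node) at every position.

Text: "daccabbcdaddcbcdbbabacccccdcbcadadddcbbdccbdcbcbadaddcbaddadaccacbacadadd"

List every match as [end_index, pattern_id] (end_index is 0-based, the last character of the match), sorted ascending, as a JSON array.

Construct AC machine:
Trie nodes:
  n0 'ε': a→1 b→6 c→9 d→12
  n1 'a': c→8 d→2
  n2 'ad': a→3 d→17
  n3 'ada': d→4
  n4 'adad': d→5
  n5 'adadd': ·  ←P0
  n6 'b': c→7
  n7 'bc': ·  ←P1
  n8 'ac': ·  ←P2
  n9 'c': a→11 b→10  ←P3
  n10 'cb': ·  ←P4
  n11 'ca': ·  ←P5
  n12 'd': a→13
  n13 'da': c→14
  n14 'dac': c→15
  n15 'dacc': a→16
  n16 'dacca': ·  ←P6
  n17 'add': ·  ←P7

BFS fail/out derivation:
  fail(1) 'a': from fail(0)=0 chase 'a': 0 ⇒ 0;  out=∅∪out(0)=∅
  fail(6) 'b': from fail(0)=0 chase 'b': 0 ⇒ 0;  out=∅∪out(0)=∅
  fail(9) 'c': from fail(0)=0 chase 'c': 0 ⇒ 0;  out={3}∪out(0)={3}
  fail(12) 'd': from fail(0)=0 chase 'd': 0 ⇒ 0;  out=∅∪out(0)=∅
  fail(2) 'ad': from fail(1)=0 chase 'd': 0 ⇒ 12;  out=∅∪out(12)=∅
  fail(7) 'bc': from fail(6)=0 chase 'c': 0 ⇒ 9;  out={1}∪out(9)={1,3}
  fail(8) 'ac': from fail(1)=0 chase 'c': 0 ⇒ 9;  out={2}∪out(9)={2,3}
  fail(10) 'cb': from fail(9)=0 chase 'b': 0 ⇒ 6;  out={4}∪out(6)={4}
  fail(11) 'ca': from fail(9)=0 chase 'a': 0 ⇒ 1;  out={5}∪out(1)={5}
  fail(13) 'da': from fail(12)=0 chase 'a': 0 ⇒ 1;  out=∅∪out(1)=∅
  fail(3) 'ada': from fail(2)=12 chase 'a': 12 ⇒ 13;  out=∅∪out(13)=∅
  fail(14) 'dac': from fail(13)=1 chase 'c': 1 ⇒ 8;  out=∅∪out(8)={2,3}
  fail(17) 'add': from fail(2)=12 chase 'd': 12→0 ⇒ 12;  out={7}∪out(12)={7}
  fail(4) 'adad': from fail(3)=13 chase 'd': 13→1 ⇒ 2;  out=∅∪out(2)=∅
  fail(15) 'dacc': from fail(14)=8 chase 'c': 8→9→0 ⇒ 9;  out=∅∪out(9)={3}
  fail(5) 'adadd': from fail(4)=2 chase 'd': 2 ⇒ 17;  out={0}∪out(17)={0,7}
  fail(16) 'dacca': from fail(15)=9 chase 'a': 9 ⇒ 11;  out={6}∪out(11)={5,6}

Scan:
i=0 'd': node 0→12
i=1 'a': node 12→13
i=2 'c': node 13→14  ** P2@[1:2],P3@[2:2]
i=3 'c': node 14→15  ** P3@[3:3]
i=4 'a': node 15→16  ** P5@[3:4],P6@[0:4]
i=5 'b': node 16→6 (fail-walked)
i=6 'b': node 6→6 (fail-walked)
i=7 'c': node 6→7  ** P1@[6:7],P3@[7:7]
i=8 'd': node 7→12 (fail-walked)
i=9 'a': node 12→13
i=10 'd': node 13→2 (fail-walked)
i=11 'd': node 2→17  ** P7@[9:11]
i=12 'c': node 17→9 (fail-walked)  ** P3@[12:12]
i=13 'b': node 9→10  ** P4@[12:13]
i=14 'c': node 10→7 (fail-walked)  ** P1@[13:14],P3@[14:14]
i=15 'd': node 7→12 (fail-walked)
i=16 'b': node 12→6 (fail-walked)
i=17 'b': node 6→6 (fail-walked)
i=18 'a': node 6→1 (fail-walked)
i=19 'b': node 1→6 (fail-walked)
i=20 'a': node 6→1 (fail-walked)
i=21 'c': node 1→8  ** P2@[20:21],P3@[21:21]
i=22 'c': node 8→9 (fail-walked)  ** P3@[22:22]
i=23 'c': node 9→9 (fail-walked)  ** P3@[23:23]
i=24 'c': node 9→9 (fail-walked)  ** P3@[24:24]
i=25 'c': node 9→9 (fail-walked)  ** P3@[25:25]
i=26 'd': node 9→12 (fail-walked)
i=27 'c': node 12→9 (fail-walked)  ** P3@[27:27]
i=28 'b': node 9→10  ** P4@[27:28]
i=29 'c': node 10→7 (fail-walked)  ** P1@[28:29],P3@[29:29]
i=30 'a': node 7→11 (fail-walked)  ** P5@[29:30]
i=31 'd': node 11→2 (fail-walked)
i=32 'a': node 2→3
i=33 'd': node 3→4
i=34 'd': node 4→5  ** P0@[30:34],P7@[32:34]
i=35 'd': node 5→12 (fail-walked)
i=36 'c': node 12→9 (fail-walked)  ** P3@[36:36]
i=37 'b': node 9→10  ** P4@[36:37]
i=38 'b': node 10→6 (fail-walked)
i=39 'd': node 6→12 (fail-walked)
i=40 'c': node 12→9 (fail-walked)  ** P3@[40:40]
i=41 'c': node 9→9 (fail-walked)  ** P3@[41:41]
i=42 'b': node 9→10  ** P4@[41:42]
i=43 'd': node 10→12 (fail-walked)
i=44 'c': node 12→9 (fail-walked)  ** P3@[44:44]
i=45 'b': node 9→10  ** P4@[44:45]
i=46 'c': node 10→7 (fail-walked)  ** P1@[45:46],P3@[46:46]
i=47 'b': node 7→10 (fail-walked)  ** P4@[46:47]
i=48 'a': node 10→1 (fail-walked)
i=49 'd': node 1→2
i=50 'a': node 2→3
i=51 'd': node 3→4
i=52 'd': node 4→5  ** P0@[48:52],P7@[50:52]
i=53 'c': node 5→9 (fail-walked)  ** P3@[53:53]
i=54 'b': node 9→10  ** P4@[53:54]
i=55 'a': node 10→1 (fail-walked)
i=56 'd': node 1→2
i=57 'd': node 2→17  ** P7@[55:57]
i=58 'a': node 17→13 (fail-walked)
i=59 'd': node 13→2 (fail-walked)
i=60 'a': node 2→3
i=61 'c': node 3→14 (fail-walked)  ** P2@[60:61],P3@[61:61]
i=62 'c': node 14→15  ** P3@[62:62]
i=63 'a': node 15→16  ** P5@[62:63],P6@[59:63]
i=64 'c': node 16→8 (fail-walked)  ** P2@[63:64],P3@[64:64]
i=65 'b': node 8→10 (fail-walked)  ** P4@[64:65]
i=66 'a': node 10→1 (fail-walked)
i=67 'c': node 1→8  ** P2@[66:67],P3@[67:67]
i=68 'a': node 8→11 (fail-walked)  ** P5@[67:68]
i=69 'd': node 11→2 (fail-walked)
i=70 'a': node 2→3
i=71 'd': node 3→4
i=72 'd': node 4→5  ** P0@[68:72],P7@[70:72]

Matches: [[2,2],[2,3],[3,3],[4,5],[4,6],[7,1],[7,3],[11,7],[12,3],[13,4],[14,1],[14,3],[21,2],[21,3],[22,3],[23,3],[24,3],[25,3],[27,3],[28,4],[29,1],[29,3],[30,5],[34,0],[34,7],[36,3],[37,4],[40,3],[41,3],[42,4],[44,3],[45,4],[46,1],[46,3],[47,4],[52,0],[52,7],[53,3],[54,4],[57,7],[61,2],[61,3],[62,3],[63,5],[63,6],[64,2],[64,3],[65,4],[67,2],[67,3],[68,5],[72,0],[72,7]]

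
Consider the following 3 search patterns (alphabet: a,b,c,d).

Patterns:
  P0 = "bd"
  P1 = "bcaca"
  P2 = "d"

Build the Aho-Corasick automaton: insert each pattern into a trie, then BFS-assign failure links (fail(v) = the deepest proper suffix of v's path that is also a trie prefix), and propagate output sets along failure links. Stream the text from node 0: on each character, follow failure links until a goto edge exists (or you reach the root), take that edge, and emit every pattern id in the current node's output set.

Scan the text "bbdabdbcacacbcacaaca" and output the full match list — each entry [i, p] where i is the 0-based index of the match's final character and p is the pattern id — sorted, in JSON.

Build:
Trie nodes:
  0='ε' goto b→1 d→7
  1='b' goto c→3 d→2
  2='bd' goto ·  [P0 ends]
  3='bc' goto a→4
  4='bca' goto c→5
  5='bcac' goto a→6
  6='bcaca' goto ·  [P1 ends]
  7='d' goto ·  [P2 ends]

Failure links (BFS by depth):
  fail(1) 'b': from fail(0)=0 chase 'b': 0 ⇒ 0;  out=∅∪out(0)=∅
  fail(7) 'd': from fail(0)=0 chase 'd': 0 ⇒ 0;  out={2}∪out(0)={2}
  fail(2) 'bd': from fail(1)=0 chase 'd': 0 ⇒ 7;  out={0}∪out(7)={0,2}
  fail(3) 'bc': from fail(1)=0 chase 'c': 0 ⇒ 0;  out=∅∪out(0)=∅
  fail(4) 'bca': from fail(3)=0 chase 'a': 0 ⇒ 0;  out=∅∪out(0)=∅
  fail(5) 'bcac': from fail(4)=0 chase 'c': 0 ⇒ 0;  out=∅∪out(0)=∅
  fail(6) 'bcaca': from fail(5)=0 chase 'a': 0 ⇒ 0;  out={1}∪out(0)={1}

Run:
[0] read 'b'  n0⇒n1
[1] read 'b'  n1⇒n1 ·f
[2] read 'd'  n1⇒n2  ** P0@[1:2],P2@[2:2]
[3] read 'a'  n2⇒n0 ·f
[4] read 'b'  n0⇒n1
[5] read 'd'  n1⇒n2  ** P0@[4:5],P2@[5:5]
[6] read 'b'  n2⇒n1 ·f
[7] read 'c'  n1⇒n3
[8] read 'a'  n3⇒n4
[9] read 'c'  n4⇒n5
[10] read 'a'  n5⇒n6  ** P1@[6:10]
[11] read 'c'  n6⇒n0 ·f
[12] read 'b'  n0⇒n1
[13] read 'c'  n1⇒n3
[14] read 'a'  n3⇒n4
[15] read 'c'  n4⇒n5
[16] read 'a'  n5⇒n6  ** P1@[12:16]
[17] read 'a'  n6⇒n0 ·f
[18] read 'c'  n0⇒n0
[19] read 'a'  n0⇒n0

Result: [[2,0],[2,2],[5,0],[5,2],[10,1],[16,1]]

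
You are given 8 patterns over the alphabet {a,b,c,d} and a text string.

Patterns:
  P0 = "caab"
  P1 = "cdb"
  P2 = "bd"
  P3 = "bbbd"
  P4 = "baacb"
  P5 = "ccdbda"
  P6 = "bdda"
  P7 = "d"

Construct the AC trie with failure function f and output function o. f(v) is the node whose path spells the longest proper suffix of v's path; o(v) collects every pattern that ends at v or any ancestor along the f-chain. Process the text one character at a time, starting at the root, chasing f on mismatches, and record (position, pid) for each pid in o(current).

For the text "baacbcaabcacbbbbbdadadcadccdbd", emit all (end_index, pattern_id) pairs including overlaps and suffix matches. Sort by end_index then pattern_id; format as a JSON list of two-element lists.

Build automaton:
Trie nodes:
  0='ε' goto b→7 c→1 d→23
  1='c' goto a→2 c→16 d→5
  2='ca' goto a→3
  3='caa' goto b→4
  4='caab' goto ·  ←P0
  5='cd' goto b→6
  6='cdb' goto ·  ←P1
  7='b' goto a→12 b→9 d→8
  8='bd' goto d→21  ←P2
  9='bb' goto b→10
  10='bbb' goto d→11
  11='bbbd' goto ·  ←P3
  12='ba' goto a→13
  13='baa' goto c→14
  14='baac' goto b→15
  15='baacb' goto ·  ←P4
  16='cc' goto d→17
  17='ccd' goto b→18
  18='ccdb' goto d→19
  19='ccdbd' goto a→20
  20='ccdbda' goto ·  ←P5
  21='bdd' goto a→22
  22='bdda' goto ·  ←P6
  23='d' goto ·  ←P7

BFS fail/out derivation:
  n1('c'): parent n0 fail=0; on 'c' 0 → fail=0;  out ∅∪∅=∅
  n7('b'): parent n0 fail=0; on 'b' 0 → fail=0;  out ∅∪∅=∅
  n23('d'): parent n0 fail=0; on 'd' 0 → fail=0;  out {7}∪∅={7}
  n2('ca'): parent n1 fail=0; on 'a' 0 → fail=0;  out ∅∪∅=∅
  n5('cd'): parent n1 fail=0; on 'd' 0 → fail=23;  out ∅∪{7}={7}
  n8('bd'): parent n7 fail=0; on 'd' 0 → fail=23;  out {2}∪{7}={2,7}
  n9('bb'): parent n7 fail=0; on 'b' 0 → fail=7;  out ∅∪∅=∅
  n12('ba'): parent n7 fail=0; on 'a' 0 → fail=0;  out ∅∪∅=∅
  n16('cc'): parent n1 fail=0; on 'c' 0 → fail=1;  out ∅∪∅=∅
  n3('caa'): parent n2 fail=0; on 'a' 0 → fail=0;  out ∅∪∅=∅
  n6('cdb'): parent n5 fail=23; on 'b' 23→0 → fail=7;  out {1}∪∅={1}
  n10('bbb'): parent n9 fail=7; on 'b' 7 → fail=9;  out ∅∪∅=∅
  n13('baa'): parent n12 fail=0; on 'a' 0 → fail=0;  out ∅∪∅=∅
  n17('ccd'): parent n16 fail=1; on 'd' 1 → fail=5;  out ∅∪{7}={7}
  n21('bdd'): parent n8 fail=23; on 'd' 23→0 → fail=23;  out ∅∪{7}={7}
  n4('caab'): parent n3 fail=0; on 'b' 0 → fail=7;  out {0}∪∅={0}
  n11('bbbd'): parent n10 fail=9; on 'd' 9→7 → fail=8;  out {3}∪{2,7}={2,3,7}
  n14('baac'): parent n13 fail=0; on 'c' 0 → fail=1;  out ∅∪∅=∅
  n18('ccdb'): parent n17 fail=5; on 'b' 5 → fail=6;  out ∅∪{1}={1}
  n22('bdda'): parent n21 fail=23; on 'a' 23→0 → fail=0;  out {6}∪∅={6}
  n15('baacb'): parent n14 fail=1; on 'b' 1→0 → fail=7;  out {4}∪∅={4}
  n19('ccdbd'): parent n18 fail=6; on 'd' 6→7 → fail=8;  out ∅∪{2,7}={2,7}
  n20('ccdbda'): parent n19 fail=8; on 'a' 8→23→0 → fail=0;  out {5}∪∅={5}

Text stream:
pos 0 'b': at 7
pos 1 'a': at 12
pos 2 'a': at 13
pos 3 'c': at 14
pos 4 'b': at 15  emit P4@[0:4]
pos 5 'c': at 1 (fail-walked)
pos 6 'a': at 2
pos 7 'a': at 3
pos 8 'b': at 4  emit P0@[5:8]
pos 9 'c': at 1 (fail-walked)
pos 10 'a': at 2
pos 11 'c': at 1 (fail-walked)
pos 12 'b': at 7 (fail-walked)
pos 13 'b': at 9
pos 14 'b': at 10
pos 15 'b': at 10 (fail-walked)
pos 16 'b': at 10 (fail-walked)
pos 17 'd': at 11  emit P2@[16:17],P3@[14:17],P7@[17:17]
pos 18 'a': at 0 (fail-walked)
pos 19 'd': at 23  emit P7@[19:19]
pos 20 'a': at 0 (fail-walked)
pos 21 'd': at 23  emit P7@[21:21]
pos 22 'c': at 1 (fail-walked)
pos 23 'a': at 2
pos 24 'd': at 23 (fail-walked)  emit P7@[24:24]
pos 25 'c': at 1 (fail-walked)
pos 26 'c': at 16
pos 27 'd': at 17  emit P7@[27:27]
pos 28 'b': at 18  emit P1@[26:28]
pos 29 'd': at 19  emit P2@[28:29],P7@[29:29]

Result: [[4,4],[8,0],[17,2],[17,3],[17,7],[19,7],[21,7],[24,7],[27,7],[28,1],[29,2],[29,7]]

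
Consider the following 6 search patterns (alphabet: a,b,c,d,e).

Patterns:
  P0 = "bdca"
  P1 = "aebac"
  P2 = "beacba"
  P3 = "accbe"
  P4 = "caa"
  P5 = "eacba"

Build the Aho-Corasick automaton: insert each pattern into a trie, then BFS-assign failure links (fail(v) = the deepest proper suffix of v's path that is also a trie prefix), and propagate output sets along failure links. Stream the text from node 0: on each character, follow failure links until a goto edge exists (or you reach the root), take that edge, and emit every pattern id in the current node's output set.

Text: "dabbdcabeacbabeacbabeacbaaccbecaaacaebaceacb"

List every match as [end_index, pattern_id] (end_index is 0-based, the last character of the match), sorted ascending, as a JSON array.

Build:
Trie (insert patterns):
  n0 'ε': a→5 b→1 c→19 e→22
  n1 'b': d→2 e→10
  n2 'bd': c→3
  n3 'bdc': a→4
  n4 'bdca': ·  [P0 ends]
  n5 'a': c→15 e→6
  n6 'ae': b→7
  n7 'aeb': a→8
  n8 'aeba': c→9
  n9 'aebac': ·  [P1 ends]
  n10 'be': a→11
  n11 'bea': c→12
  n12 'beac': b→13
  n13 'beacb': a→14
  n14 'beacba': ·  [P2 ends]
  n15 'ac': c→16
  n16 'acc': b→17
  n17 'accb': e→18
  n18 'accbe': ·  [P3 ends]
  n19 'c': a→20
  n20 'ca': a→21
  n21 'caa': ·  [P4 ends]
  n22 'e': a→23
  n23 'ea': c→24
  n24 'eac': b→25
  n25 'eacb': a→26
  n26 'eacba': ·  [P5 ends]

BFS fail/out derivation:
  fail(1) 'b': from fail(0)=0 chase 'b': 0 ⇒ 0;  out=∅∪out(0)=∅
  fail(5) 'a': from fail(0)=0 chase 'a': 0 ⇒ 0;  out=∅∪out(0)=∅
  fail(19) 'c': from fail(0)=0 chase 'c': 0 ⇒ 0;  out=∅∪out(0)=∅
  fail(22) 'e': from fail(0)=0 chase 'e': 0 ⇒ 0;  out=∅∪out(0)=∅
  fail(2) 'bd': from fail(1)=0 chase 'd': 0 ⇒ 0;  out=∅∪out(0)=∅
  fail(6) 'ae': from fail(5)=0 chase 'e': 0 ⇒ 22;  out=∅∪out(22)=∅
  fail(10) 'be': from fail(1)=0 chase 'e': 0 ⇒ 22;  out=∅∪out(22)=∅
  fail(15) 'ac': from fail(5)=0 chase 'c': 0 ⇒ 19;  out=∅∪out(19)=∅
  fail(20) 'ca': from fail(19)=0 chase 'a': 0 ⇒ 5;  out=∅∪out(5)=∅
  fail(23) 'ea': from fail(22)=0 chase 'a': 0 ⇒ 5;  out=∅∪out(5)=∅
  fail(3) 'bdc': from fail(2)=0 chase 'c': 0 ⇒ 19;  out=∅∪out(19)=∅
  fail(7) 'aeb': from fail(6)=22 chase 'b': 22→0 ⇒ 1;  out=∅∪out(1)=∅
  fail(11) 'bea': from fail(10)=22 chase 'a': 22 ⇒ 23;  out=∅∪out(23)=∅
  fail(16) 'acc': from fail(15)=19 chase 'c': 19→0 ⇒ 19;  out=∅∪out(19)=∅
  fail(21) 'caa': from fail(20)=5 chase 'a': 5→0 ⇒ 5;  out={4}∪out(5)={4}
  fail(24) 'eac': from fail(23)=5 chase 'c': 5 ⇒ 15;  out=∅∪out(15)=∅
  fail(4) 'bdca': from fail(3)=19 chase 'a': 19 ⇒ 20;  out={0}∪out(20)={0}
  fail(8) 'aeba': from fail(7)=1 chase 'a': 1→0 ⇒ 5;  out=∅∪out(5)=∅
  fail(12) 'beac': from fail(11)=23 chase 'c': 23 ⇒ 24;  out=∅∪out(24)=∅
  fail(17) 'accb': from fail(16)=19 chase 'b': 19→0 ⇒ 1;  out=∅∪out(1)=∅
  fail(25) 'eacb': from fail(24)=15 chase 'b': 15→19→0 ⇒ 1;  out=∅∪out(1)=∅
  fail(9) 'aebac': from fail(8)=5 chase 'c': 5 ⇒ 15;  out={1}∪out(15)={1}
  fail(13) 'beacb': from fail(12)=24 chase 'b': 24 ⇒ 25;  out=∅∪out(25)=∅
  fail(18) 'accbe': from fail(17)=1 chase 'e': 1 ⇒ 10;  out={3}∪out(10)={3}
  fail(26) 'eacba': from fail(25)=1 chase 'a': 1→0 ⇒ 5;  out={5}∪out(5)={5}
  fail(14) 'beacba': from fail(13)=25 chase 'a': 25 ⇒ 26;  out={2}∪out(26)={2,5}

Scan:
[0] read 'd'  n0⇒n0
[1] read 'a'  n0⇒n5
[2] read 'b'  n5⇒n1 (fail-walked)
[3] read 'b'  n1⇒n1 (fail-walked)
[4] read 'd'  n1⇒n2
[5] read 'c'  n2⇒n3
[6] read 'a'  n3⇒n4  → match P0@[3:6]
[7] read 'b'  n4⇒n1 (fail-walked)
[8] read 'e'  n1⇒n10
[9] read 'a'  n10⇒n11
[10] read 'c'  n11⇒n12
[11] read 'b'  n12⇒n13
[12] read 'a'  n13⇒n14  → match P2@[7:12],P5@[8:12]
[13] read 'b'  n14⇒n1 (fail-walked)
[14] read 'e'  n1⇒n10
[15] read 'a'  n10⇒n11
[16] read 'c'  n11⇒n12
[17] read 'b'  n12⇒n13
[18] read 'a'  n13⇒n14  → match P2@[13:18],P5@[14:18]
[19] read 'b'  n14⇒n1 (fail-walked)
[20] read 'e'  n1⇒n10
[21] read 'a'  n10⇒n11
[22] read 'c'  n11⇒n12
[23] read 'b'  n12⇒n13
[24] read 'a'  n13⇒n14  → match P2@[19:24],P5@[20:24]
[25] read 'a'  n14⇒n5 (fail-walked)
[26] read 'c'  n5⇒n15
[27] read 'c'  n15⇒n16
[28] read 'b'  n16⇒n17
[29] read 'e'  n17⇒n18  → match P3@[25:29]
[30] read 'c'  n18⇒n19 (fail-walked)
[31] read 'a'  n19⇒n20
[32] read 'a'  n20⇒n21  → match P4@[30:32]
[33] read 'a'  n21⇒n5 (fail-walked)
[34] read 'c'  n5⇒n15
[35] read 'a'  n15⇒n20 (fail-walked)
[36] read 'e'  n20⇒n6 (fail-walked)
[37] read 'b'  n6⇒n7
[38] read 'a'  n7⇒n8
[39] read 'c'  n8⇒n9  → match P1@[35:39]
[40] read 'e'  n9⇒n22 (fail-walked)
[41] read 'a'  n22⇒n23
[42] read 'c'  n23⇒n24
[43] read 'b'  n24⇒n25

Matches: [[6,0],[12,2],[12,5],[18,2],[18,5],[24,2],[24,5],[29,3],[32,4],[39,1]]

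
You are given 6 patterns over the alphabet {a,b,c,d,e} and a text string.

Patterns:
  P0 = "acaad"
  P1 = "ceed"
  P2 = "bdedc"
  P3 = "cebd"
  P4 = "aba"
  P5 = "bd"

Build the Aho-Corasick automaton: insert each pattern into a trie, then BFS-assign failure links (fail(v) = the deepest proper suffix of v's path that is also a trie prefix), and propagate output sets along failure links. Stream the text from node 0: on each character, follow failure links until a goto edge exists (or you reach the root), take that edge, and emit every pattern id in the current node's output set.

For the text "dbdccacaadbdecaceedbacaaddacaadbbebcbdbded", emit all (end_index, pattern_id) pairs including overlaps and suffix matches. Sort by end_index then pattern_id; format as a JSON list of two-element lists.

Construct AC machine:
Trie nodes:
  n0 'ε': a→1 b→10 c→6
  n1 'a': b→17 c→2
  n2 'ac': a→3
  n3 'aca': a→4
  n4 'acaa': d→5
  n5 'acaad': ·  [P0 ends]
  n6 'c': e→7
  n7 'ce': b→15 e→8
  n8 'cee': d→9
  n9 'ceed': ·  [P1 ends]
  n10 'b': d→11
  n11 'bd': e→12  [P5 ends]
  n12 'bde': d→13
  n13 'bded': c→14
  n14 'bdedc': ·  [P2 ends]
  n15 'ceb': d→16
  n16 'cebd': ·  [P3 ends]
  n17 'ab': a→18
  n18 'aba': ·  [P4 ends]

Failure links (BFS by depth):
  n1('a'): parent n0 fail=0; on 'a' 0 → fail=0;  out ∅∪∅=∅
  n6('c'): parent n0 fail=0; on 'c' 0 → fail=0;  out ∅∪∅=∅
  n10('b'): parent n0 fail=0; on 'b' 0 → fail=0;  out ∅∪∅=∅
  n2('ac'): parent n1 fail=0; on 'c' 0 → fail=6;  out ∅∪∅=∅
  n7('ce'): parent n6 fail=0; on 'e' 0 → fail=0;  out ∅∪∅=∅
  n11('bd'): parent n10 fail=0; on 'd' 0 → fail=0;  out {5}∪∅={5}
  n17('ab'): parent n1 fail=0; on 'b' 0 → fail=10;  out ∅∪∅=∅
  n3('aca'): parent n2 fail=6; on 'a' 6→0 → fail=1;  out ∅∪∅=∅
  n8('cee'): parent n7 fail=0; on 'e' 0 → fail=0;  out ∅∪∅=∅
  n12('bde'): parent n11 fail=0; on 'e' 0 → fail=0;  out ∅∪∅=∅
  n15('ceb'): parent n7 fail=0; on 'b' 0 → fail=10;  out ∅∪∅=∅
  n18('aba'): parent n17 fail=10; on 'a' 10→0 → fail=1;  out {4}∪∅={4}
  n4('acaa'): parent n3 fail=1; on 'a' 1→0 → fail=1;  out ∅∪∅=∅
  n9('ceed'): parent n8 fail=0; on 'd' 0 → fail=0;  out {1}∪∅={1}
  n13('bded'): parent n12 fail=0; on 'd' 0 → fail=0;  out ∅∪∅=∅
  n16('cebd'): parent n15 fail=10; on 'd' 10 → fail=11;  out {3}∪{5}={3,5}
  n5('acaad'): parent n4 fail=1; on 'd' 1→0 → fail=0;  out {0}∪∅={0}
  n14('bdedc'): parent n13 fail=0; on 'c' 0 → fail=6;  out {2}∪∅={2}

Scan:
i=0 'd': node 0→0
i=1 'b': node 0→10
i=2 'd': node 10→11  ** P5@[1:2]
i=3 'c': node 11→6 ·f
i=4 'c': node 6→6 ·f
i=5 'a': node 6→1 ·f
i=6 'c': node 1→2
i=7 'a': node 2→3
i=8 'a': node 3→4
i=9 'd': node 4→5  ** P0@[5:9]
i=10 'b': node 5→10 ·f
i=11 'd': node 10→11  ** P5@[10:11]
i=12 'e': node 11→12
i=13 'c': node 12→6 ·f
i=14 'a': node 6→1 ·f
i=15 'c': node 1→2
i=16 'e': node 2→7 ·f
i=17 'e': node 7→8
i=18 'd': node 8→9  ** P1@[15:18]
i=19 'b': node 9→10 ·f
i=20 'a': node 10→1 ·f
i=21 'c': node 1→2
i=22 'a': node 2→3
i=23 'a': node 3→4
i=24 'd': node 4→5  ** P0@[20:24]
i=25 'd': node 5→0 ·f
i=26 'a': node 0→1
i=27 'c': node 1→2
i=28 'a': node 2→3
i=29 'a': node 3→4
i=30 'd': node 4→5  ** P0@[26:30]
i=31 'b': node 5→10 ·f
i=32 'b': node 10→10 ·f
i=33 'e': node 10→0 ·f
i=34 'b': node 0→10
i=35 'c': node 10→6 ·f
i=36 'b': node 6→10 ·f
i=37 'd': node 10→11  ** P5@[36:37]
i=38 'b': node 11→10 ·f
i=39 'd': node 10→11  ** P5@[38:39]
i=40 'e': node 11→12
i=41 'd': node 12→13

Result: [[2,5],[9,0],[11,5],[18,1],[24,0],[30,0],[37,5],[39,5]]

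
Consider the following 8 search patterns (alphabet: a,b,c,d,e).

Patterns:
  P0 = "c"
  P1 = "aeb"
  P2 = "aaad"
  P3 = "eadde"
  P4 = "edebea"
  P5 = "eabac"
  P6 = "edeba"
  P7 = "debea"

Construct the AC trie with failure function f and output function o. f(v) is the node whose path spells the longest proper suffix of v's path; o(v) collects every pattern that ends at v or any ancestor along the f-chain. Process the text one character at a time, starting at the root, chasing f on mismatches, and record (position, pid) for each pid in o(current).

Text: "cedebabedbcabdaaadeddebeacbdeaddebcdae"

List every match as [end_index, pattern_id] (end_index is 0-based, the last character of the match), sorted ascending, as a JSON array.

Construct AC machine:
Trie (insert patterns):
  0='ε' goto a→2 c→1 d→22 e→8
  1='c' goto ·  [P0 ends]
  2='a' goto a→5 e→3
  3='ae' goto b→4
  4='aeb' goto ·  [P1 ends]
  5='aa' goto a→6
  6='aaa' goto d→7
  7='aaad' goto ·  [P2 ends]
  8='e' goto a→9 d→13
  9='ea' goto b→18 d→10
  10='ead' goto d→11
  11='eadd' goto e→12
  12='eadde' goto ·  [P3 ends]
  13='ed' goto e→14
  14='ede' goto b→15
  15='edeb' goto a→21 e→16
  16='edebe' goto a→17
  17='edebea' goto ·  [P4 ends]
  18='eab' goto a→19
  19='eaba' goto c→20
  20='eabac' goto ·  [P5 ends]
  21='edeba' goto ·  [P6 ends]
  22='d' goto e→23
  23='de' goto b→24
  24='deb' goto e→25
  25='debe' goto a→26
  26='debea' goto ·  [P7 ends]

Failure links (BFS by depth):
  n1('c'): parent n0 fail=0; on 'c' 0 → fail=0;  out {0}∪∅={0}
  n2('a'): parent n0 fail=0; on 'a' 0 → fail=0;  out ∅∪∅=∅
  n8('e'): parent n0 fail=0; on 'e' 0 → fail=0;  out ∅∪∅=∅
  n22('d'): parent n0 fail=0; on 'd' 0 → fail=0;  out ∅∪∅=∅
  n3('ae'): parent n2 fail=0; on 'e' 0 → fail=8;  out ∅∪∅=∅
  n5('aa'): parent n2 fail=0; on 'a' 0 → fail=2;  out ∅∪∅=∅
  n9('ea'): parent n8 fail=0; on 'a' 0 → fail=2;  out ∅∪∅=∅
  n13('ed'): parent n8 fail=0; on 'd' 0 → fail=22;  out ∅∪∅=∅
  n23('de'): parent n22 fail=0; on 'e' 0 → fail=8;  out ∅∪∅=∅
  n4('aeb'): parent n3 fail=8; on 'b' 8→0 → fail=0;  out {1}∪∅={1}
  n6('aaa'): parent n5 fail=2; on 'a' 2 → fail=5;  out ∅∪∅=∅
  n10('ead'): parent n9 fail=2; on 'd' 2→0 → fail=22;  out ∅∪∅=∅
  n14('ede'): parent n13 fail=22; on 'e' 22 → fail=23;  out ∅∪∅=∅
  n18('eab'): parent n9 fail=2; on 'b' 2→0 → fail=0;  out ∅∪∅=∅
  n24('deb'): parent n23 fail=8; on 'b' 8→0 → fail=0;  out ∅∪∅=∅
  n7('aaad'): parent n6 fail=5; on 'd' 5→2→0 → fail=22;  out {2}∪∅={2}
  n11('eadd'): parent n10 fail=22; on 'd' 22→0 → fail=22;  out ∅∪∅=∅
  n15('edeb'): parent n14 fail=23; on 'b' 23 → fail=24;  out ∅∪∅=∅
  n19('eaba'): parent n18 fail=0; on 'a' 0 → fail=2;  out ∅∪∅=∅
  n25('debe'): parent n24 fail=0; on 'e' 0 → fail=8;  out ∅∪∅=∅
  n12('eadde'): parent n11 fail=22; on 'e' 22 → fail=23;  out {3}∪∅={3}
  n16('edebe'): parent n15 fail=24; on 'e' 24 → fail=25;  out ∅∪∅=∅
  n20('eabac'): parent n19 fail=2; on 'c' 2→0 → fail=1;  out {5}∪{0}={0,5}
  n21('edeba'): parent n15 fail=24; on 'a' 24→0 → fail=2;  out {6}∪∅={6}
  n26('debea'): parent n25 fail=8; on 'a' 8 → fail=9;  out {7}∪∅={7}
  n17('edebea'): parent n16 fail=25; on 'a' 25 → fail=26;  out {4}∪{7}={4,7}

Run:
[0] read 'c'  n0⇒n1  emit P0@[0:0]
[1] read 'e'  n1⇒n8 (via fail)
[2] read 'd'  n8⇒n13
[3] read 'e'  n13⇒n14
[4] read 'b'  n14⇒n15
[5] read 'a'  n15⇒n21  emit P6@[1:5]
[6] read 'b'  n21⇒n0 (via fail)
[7] read 'e'  n0⇒n8
[8] read 'd'  n8⇒n13
[9] read 'b'  n13⇒n0 (via fail)
[10] read 'c'  n0⇒n1  emit P0@[10:10]
[11] read 'a'  n1⇒n2 (via fail)
[12] read 'b'  n2⇒n0 (via fail)
[13] read 'd'  n0⇒n22
[14] read 'a'  n22⇒n2 (via fail)
[15] read 'a'  n2⇒n5
[16] read 'a'  n5⇒n6
[17] read 'd'  n6⇒n7  emit P2@[14:17]
[18] read 'e'  n7⇒n23 (via fail)
[19] read 'd'  n23⇒n13 (via fail)
[20] read 'd'  n13⇒n22 (via fail)
[21] read 'e'  n22⇒n23
[22] read 'b'  n23⇒n24
[23] read 'e'  n24⇒n25
[24] read 'a'  n25⇒n26  emit P7@[20:24]
[25] read 'c'  n26⇒n1 (via fail)  emit P0@[25:25]
[26] read 'b'  n1⇒n0 (via fail)
[27] read 'd'  n0⇒n22
[28] read 'e'  n22⇒n23
[29] read 'a'  n23⇒n9 (via fail)
[30] read 'd'  n9⇒n10
[31] read 'd'  n10⇒n11
[32] read 'e'  n11⇒n12  emit P3@[28:32]
[33] read 'b'  n12⇒n24 (via fail)
[34] read 'c'  n24⇒n1 (via fail)  emit P0@[34:34]
[35] read 'd'  n1⇒n22 (via fail)
[36] read 'a'  n22⇒n2 (via fail)
[37] read 'e'  n2⇒n3

All matches (sorted): [[0,0],[5,6],[10,0],[17,2],[24,7],[25,0],[32,3],[34,0]]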